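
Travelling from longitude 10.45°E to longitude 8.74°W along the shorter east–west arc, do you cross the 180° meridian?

Signed shortest Δλ = ((-8.74 − 10.45 + 180) mod 360) − 180 = -19.19°.
Going west by 19.19° from +10.45° reaches -8.74° without touching 180°.

No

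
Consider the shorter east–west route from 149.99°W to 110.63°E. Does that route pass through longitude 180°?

Naïve |110.63 − -149.99| = 260.62° > 180°, so the shorter arc goes the other way round — across 180°.
Signed shortest Δλ = ((110.63 − -149.99 + 180) mod 360) − 180 = -99.38°.
Going west by 99.38° from -149.99° passes through 180° before reaching +110.63°.

Yes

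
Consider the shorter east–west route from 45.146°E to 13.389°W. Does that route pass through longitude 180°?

Signed shortest Δλ = ((-13.389 − 45.146 + 180) mod 360) − 180 = -58.535°.
Going west by 58.535° from +45.146° reaches -13.389° without touching 180°.

No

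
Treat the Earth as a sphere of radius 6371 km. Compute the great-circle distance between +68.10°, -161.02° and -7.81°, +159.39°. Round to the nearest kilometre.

Δλ = 159.39 − -161.02 = 320.41°; wrapped into (−180°, 180°]: -39.59°.
Δφ = -7.81 − 68.10 = -75.91°.
a = sin²(Δφ/2) + cos φ₁ · cos φ₂ · sin²(Δλ/2) = 0.420657.
c = 2·atan2(√a, √(1−a)) = 1.41144 rad → d = 6371·c ≈ 8992.27 km.

8992 km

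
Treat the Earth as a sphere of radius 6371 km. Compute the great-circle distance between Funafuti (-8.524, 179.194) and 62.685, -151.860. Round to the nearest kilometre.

Δλ = -151.860 − 179.194 = -331.054°; wrapped into (−180°, 180°]: 28.946°.
Δφ = 62.685 − -8.524 = 71.209°.
a = sin²(Δφ/2) + cos φ₁ · cos φ₂ · sin²(Δλ/2) = 0.367288.
c = 2·atan2(√a, √(1−a)) = 1.30215 rad → d = 6371·c ≈ 8296.01 km.

8296 km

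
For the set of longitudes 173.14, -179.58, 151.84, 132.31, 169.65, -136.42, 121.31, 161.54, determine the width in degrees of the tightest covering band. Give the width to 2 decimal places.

102.27°

Sort the longitudes: -179.58°, -136.42°, +121.31°, +132.31°, +151.84°, +161.54°, +169.65°, +173.14°.
Eastward gaps between consecutive values (wrapping around): 43.16°, 257.73°, 11.00°, 19.53°, 9.70°, 8.11°, 3.49°, 7.28°.
Largest gap = 257.73° ⇒ minimal covering band is its complement: 360° − 257.73° = 102.27°.
Band runs from +121.31° eastward to -136.42°, crossing the antimeridian.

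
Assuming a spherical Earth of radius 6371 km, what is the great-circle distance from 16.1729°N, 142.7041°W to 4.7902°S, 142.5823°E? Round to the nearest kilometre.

Δλ = 142.5823 − -142.7041 = 285.2864°; wrapped into (−180°, 180°]: -74.7136°.
Δφ = -4.7902 − 16.1729 = -20.9631°.
a = sin²(Δφ/2) + cos φ₁ · cos φ₂ · sin²(Δλ/2) = 0.385467.
c = 2·atan2(√a, √(1−a)) = 1.33968 rad → d = 6371·c ≈ 8535.09 km.

8535 km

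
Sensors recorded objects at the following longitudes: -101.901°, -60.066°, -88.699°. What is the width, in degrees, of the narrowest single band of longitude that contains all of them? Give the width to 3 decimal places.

41.835°

Sort the longitudes: -101.901°, -88.699°, -60.066°.
Eastward gaps between consecutive values (wrapping around): 13.202°, 28.633°, 318.165°.
Largest gap = 318.165° ⇒ minimal covering band is its complement: 360° − 318.165° = 41.835°.
Band runs from -101.901° eastward to -60.066°.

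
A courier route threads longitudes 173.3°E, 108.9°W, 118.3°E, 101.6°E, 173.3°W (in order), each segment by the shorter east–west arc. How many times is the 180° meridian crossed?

3

Leg 1: +173.3° → -108.9°, shortest Δλ = 77.8° (east) — crosses 180°.
Leg 2: -108.9° → +118.3°, shortest Δλ = -132.8° (west) — crosses 180°.
Leg 3: +118.3° → +101.6°, shortest Δλ = -16.7° (west) — does not cross 180°.
Leg 4: +101.6° → -173.3°, shortest Δλ = 85.1° (east) — crosses 180°.
Total crossings: 3.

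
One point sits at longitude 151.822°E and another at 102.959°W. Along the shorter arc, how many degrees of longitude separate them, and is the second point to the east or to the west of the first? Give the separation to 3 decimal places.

105.219° east

Raw difference: -102.959 − 151.822 = -254.781°.
Normalise into (−180°, 180°]: -254.781° + 360° = 105.219°.
Positive ⇒ the second point lies to the east; separation 105.219°.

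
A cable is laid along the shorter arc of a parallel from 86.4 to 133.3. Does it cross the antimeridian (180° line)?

Signed shortest Δλ = ((133.3 − 86.4 + 180) mod 360) − 180 = 46.9°.
Going east by 46.9° from +86.4° reaches +133.3° without touching 180°.

No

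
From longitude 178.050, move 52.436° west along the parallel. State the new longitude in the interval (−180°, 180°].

Start at +178.050°; shift −52.436° → +125.614°.
+125.614° already lies in (−180°, 180°].

+125.614°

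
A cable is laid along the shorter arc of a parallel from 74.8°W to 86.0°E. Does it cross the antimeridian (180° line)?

Signed shortest Δλ = ((86.0 − -74.8 + 180) mod 360) − 180 = 160.8°.
Going east by 160.8° from -74.8° reaches +86.0° without touching 180°.

No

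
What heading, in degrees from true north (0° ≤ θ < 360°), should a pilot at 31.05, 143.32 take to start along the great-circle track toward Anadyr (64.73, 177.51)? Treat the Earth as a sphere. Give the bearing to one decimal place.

Δλ = 177.51 − 143.32 = 34.19°.
θ = atan2( sin Δλ · cos φ₂ , cos φ₁ · sin φ₂ − sin φ₁ · cos φ₂ · cos Δλ )
  = atan2(0.23988, 0.59261) = 22.038° → normalised to [0°, 360°): 22.038°.

22.0°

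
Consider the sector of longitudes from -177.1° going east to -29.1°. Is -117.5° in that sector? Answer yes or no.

Yes

Band width going east from -177.1° to -29.1°: ((-29.1 − -177.1) mod 360) = 148.0°.
Offset of -117.5° east of the west edge: ((-117.5 − -177.1) mod 360) = 59.6°.
59.6° ≤ 148.0° ⇒ inside.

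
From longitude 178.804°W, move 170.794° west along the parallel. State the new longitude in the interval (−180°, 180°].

Start at -178.804°; shift −170.794° → -349.598°.
-349.598° lies outside (−180°, 180°]; add 360° → +10.402°.

10.402°E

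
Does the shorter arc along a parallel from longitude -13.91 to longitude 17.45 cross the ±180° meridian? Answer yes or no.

Signed shortest Δλ = ((17.45 − -13.91 + 180) mod 360) − 180 = 31.36°.
Going east by 31.36° from -13.91° reaches +17.45° without touching 180°.

No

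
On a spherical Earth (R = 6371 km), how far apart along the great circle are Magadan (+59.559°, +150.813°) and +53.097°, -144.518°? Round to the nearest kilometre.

3887 km

Δλ = -144.518 − 150.813 = -295.331°; wrapped into (−180°, 180°]: 64.669°.
Δφ = 53.097 − 59.559 = -6.462°.
a = sin²(Δφ/2) + cos φ₁ · cos φ₂ · sin²(Δλ/2) = 0.090208.
c = 2·atan2(√a, √(1−a)) = 0.61011 rad → d = 6371·c ≈ 3887.03 km.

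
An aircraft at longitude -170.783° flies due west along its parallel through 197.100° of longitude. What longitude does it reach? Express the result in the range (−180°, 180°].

Start at -170.783°; shift −197.100° → -367.883°.
-367.883° lies outside (−180°, 180°]; add 360° → -7.883°.

-7.883°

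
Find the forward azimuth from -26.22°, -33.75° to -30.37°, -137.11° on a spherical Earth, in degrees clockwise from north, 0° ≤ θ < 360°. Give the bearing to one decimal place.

237.2°

Δλ = -137.11 − -33.75 = -103.36°.
θ = atan2( sin Δλ · cos φ₂ , cos φ₁ · sin φ₂ − sin φ₁ · cos φ₂ · cos Δλ )
  = atan2(-0.83943, -0.54164) = -122.832° → normalised to [0°, 360°): 237.168°.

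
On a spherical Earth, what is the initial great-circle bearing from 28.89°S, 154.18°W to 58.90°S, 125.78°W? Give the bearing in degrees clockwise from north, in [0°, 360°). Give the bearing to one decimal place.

Δλ = -125.78 − -154.18 = 28.40°.
θ = atan2( sin Δλ · cos φ₂ , cos φ₁ · sin φ₂ − sin φ₁ · cos φ₂ · cos Δλ )
  = atan2(0.24568, -0.53019) = 155.138° → normalised to [0°, 360°): 155.138°.

155.1°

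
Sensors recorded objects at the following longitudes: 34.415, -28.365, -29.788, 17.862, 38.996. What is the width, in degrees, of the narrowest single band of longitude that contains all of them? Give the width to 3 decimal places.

Sort the longitudes: -29.788°, -28.365°, +17.862°, +34.415°, +38.996°.
Eastward gaps between consecutive values (wrapping around): 1.423°, 46.227°, 16.553°, 4.581°, 291.216°.
Largest gap = 291.216° ⇒ minimal covering band is its complement: 360° − 291.216° = 68.784°.
Band runs from -29.788° eastward to +38.996°.

68.784°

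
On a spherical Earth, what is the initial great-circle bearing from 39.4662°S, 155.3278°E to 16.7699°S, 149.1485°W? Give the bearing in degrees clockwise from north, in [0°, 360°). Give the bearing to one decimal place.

Δλ = -149.1485 − 155.3278 = -304.4763°; wrapped into (−180°, 180°]: 55.5237°.
θ = atan2( sin Δλ · cos φ₂ , cos φ₁ · sin φ₂ − sin φ₁ · cos φ₂ · cos Δλ )
  = atan2(0.78930, 0.12176) = 81.231° → normalised to [0°, 360°): 81.231°.

81.2°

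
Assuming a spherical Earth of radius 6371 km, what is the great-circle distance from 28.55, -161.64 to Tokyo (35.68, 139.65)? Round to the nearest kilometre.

5505 km

Δλ = 139.65 − -161.64 = 301.29°; wrapped into (−180°, 180°]: -58.71°.
Δφ = 35.68 − 28.55 = 7.13°.
a = sin²(Δφ/2) + cos φ₁ · cos φ₂ · sin²(Δλ/2) = 0.175334.
c = 2·atan2(√a, √(1−a)) = 0.86409 rad → d = 6371·c ≈ 5505.13 km.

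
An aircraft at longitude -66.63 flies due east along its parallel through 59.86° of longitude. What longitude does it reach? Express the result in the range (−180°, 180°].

-6.77°

Start at -66.63°; shift +59.86° → -6.77°.
-6.77° already lies in (−180°, 180°].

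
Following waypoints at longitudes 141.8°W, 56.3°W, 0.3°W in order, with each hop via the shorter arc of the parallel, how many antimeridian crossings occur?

Leg 1: -141.8° → -56.3°, shortest Δλ = 85.5° (east) — does not cross 180°.
Leg 2: -56.3° → -0.3°, shortest Δλ = 56.0° (east) — does not cross 180°.
Total crossings: 0.

0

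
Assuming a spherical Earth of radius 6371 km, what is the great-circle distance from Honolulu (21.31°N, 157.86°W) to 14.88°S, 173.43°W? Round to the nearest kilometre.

Δλ = -173.43 − -157.86 = -15.57°.
Δφ = -14.88 − 21.31 = -36.19°.
a = sin²(Δφ/2) + cos φ₁ · cos φ₂ · sin²(Δλ/2) = 0.112989.
c = 2·atan2(√a, √(1−a)) = 0.68563 rad → d = 6371·c ≈ 4368.13 km.

4368 km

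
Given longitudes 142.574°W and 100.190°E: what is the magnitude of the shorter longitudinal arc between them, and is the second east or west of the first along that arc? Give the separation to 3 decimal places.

117.236° west

Raw difference: 100.190 − -142.574 = 242.764°.
Normalise into (−180°, 180°]: 242.764° − 360° = -117.236°.
Negative ⇒ the second point lies to the west; separation 117.236°.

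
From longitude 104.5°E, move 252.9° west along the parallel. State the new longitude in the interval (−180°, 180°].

148.4°W

Start at +104.5°; shift −252.9° → -148.4°.
-148.4° already lies in (−180°, 180°].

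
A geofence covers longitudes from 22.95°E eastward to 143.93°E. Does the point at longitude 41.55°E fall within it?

Band width going east from +22.95° to +143.93°: ((143.93 − 22.95) mod 360) = 120.98°.
Offset of +41.55° east of the west edge: ((41.55 − 22.95) mod 360) = 18.60°.
18.60° ≤ 120.98° ⇒ inside.

Yes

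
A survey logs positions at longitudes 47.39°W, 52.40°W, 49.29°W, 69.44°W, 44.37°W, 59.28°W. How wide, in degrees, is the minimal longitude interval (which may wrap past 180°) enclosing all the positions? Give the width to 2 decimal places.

Sort the longitudes: -69.44°, -59.28°, -52.40°, -49.29°, -47.39°, -44.37°.
Eastward gaps between consecutive values (wrapping around): 10.16°, 6.88°, 3.11°, 1.90°, 3.02°, 334.93°.
Largest gap = 334.93° ⇒ minimal covering band is its complement: 360° − 334.93° = 25.07°.
Band runs from -69.44° eastward to -44.37°.

25.07°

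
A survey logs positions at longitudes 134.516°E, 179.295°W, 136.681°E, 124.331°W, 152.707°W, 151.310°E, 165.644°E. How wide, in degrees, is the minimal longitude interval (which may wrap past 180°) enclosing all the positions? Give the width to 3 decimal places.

101.153°

Sort the longitudes: -179.295°, -152.707°, -124.331°, +134.516°, +136.681°, +151.310°, +165.644°.
Eastward gaps between consecutive values (wrapping around): 26.588°, 28.376°, 258.847°, 2.165°, 14.629°, 14.334°, 15.061°.
Largest gap = 258.847° ⇒ minimal covering band is its complement: 360° − 258.847° = 101.153°.
Band runs from +134.516° eastward to -124.331°, crossing the antimeridian.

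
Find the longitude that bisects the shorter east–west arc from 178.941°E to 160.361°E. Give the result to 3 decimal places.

Signed shortest Δλ from +178.941° to +160.361° is -18.580°.
Midpoint longitude = +178.941° + (-18.580°)/2 = +178.941° − 9.290° = +169.651°.

169.651°E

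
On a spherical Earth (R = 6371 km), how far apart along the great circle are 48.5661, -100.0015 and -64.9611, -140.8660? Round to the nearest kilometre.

13106 km

Δλ = -140.8660 − -100.0015 = -40.8645°.
Δφ = -64.9611 − 48.5661 = -113.5272°.
a = sin²(Δφ/2) + cos φ₁ · cos φ₂ · sin²(Δλ/2) = 0.733725.
c = 2·atan2(√a, √(1−a)) = 2.05720 rad → d = 6371·c ≈ 13106.43 km.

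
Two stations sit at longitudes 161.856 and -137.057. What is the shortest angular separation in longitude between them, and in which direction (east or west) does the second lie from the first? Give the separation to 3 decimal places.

Raw difference: -137.057 − 161.856 = -298.913°.
Normalise into (−180°, 180°]: -298.913° + 360° = 61.087°.
Positive ⇒ the second point lies to the east; separation 61.087°.

61.087° east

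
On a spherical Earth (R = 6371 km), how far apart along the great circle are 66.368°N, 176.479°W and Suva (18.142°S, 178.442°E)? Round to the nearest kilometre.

9407 km

Δλ = 178.442 − -176.479 = 354.921°; wrapped into (−180°, 180°]: -5.079°.
Δφ = -18.142 − 66.368 = -84.510°.
a = sin²(Δφ/2) + cos φ₁ · cos φ₂ · sin²(Δλ/2) = 0.452912.
c = 2·atan2(√a, √(1−a)) = 1.47648 rad → d = 6371·c ≈ 9406.66 km.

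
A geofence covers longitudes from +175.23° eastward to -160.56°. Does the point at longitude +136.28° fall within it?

Band width going east from +175.23° to -160.56°: ((-160.56 − 175.23) mod 360) = 24.21°.
Offset of +136.28° east of the west edge: ((136.28 − 175.23) mod 360) = 321.05°.
321.05° > 24.21° ⇒ outside.

No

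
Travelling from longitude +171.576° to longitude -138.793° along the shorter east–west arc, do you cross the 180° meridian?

Naïve |-138.793 − 171.576| = 310.369° > 180°, so the shorter arc goes the other way round — across 180°.
Signed shortest Δλ = ((-138.793 − 171.576 + 180) mod 360) − 180 = 49.631°.
Going east by 49.631° from +171.576° passes through 180° before reaching -138.793°.

Yes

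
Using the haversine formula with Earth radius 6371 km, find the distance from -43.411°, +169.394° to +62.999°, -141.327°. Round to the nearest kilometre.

Δλ = -141.327 − 169.394 = -310.721°; wrapped into (−180°, 180°]: 49.279°.
Δφ = 62.999 − -43.411 = 106.410°.
a = sin²(Δφ/2) + cos φ₁ · cos φ₂ · sin²(Δλ/2) = 0.698579.
c = 2·atan2(√a, √(1−a)) = 1.97921 rad → d = 6371·c ≈ 12609.58 km.

12610 km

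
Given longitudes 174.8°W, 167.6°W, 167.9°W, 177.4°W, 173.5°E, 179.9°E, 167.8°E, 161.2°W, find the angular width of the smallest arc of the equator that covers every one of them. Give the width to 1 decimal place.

Sort the longitudes: -177.4°, -174.8°, -167.9°, -167.6°, -161.2°, +167.8°, +173.5°, +179.9°.
Eastward gaps between consecutive values (wrapping around): 2.6°, 6.9°, 0.3°, 6.4°, 329.0°, 5.7°, 6.4°, 2.7°.
Largest gap = 329.0° ⇒ minimal covering band is its complement: 360° − 329.0° = 31.0°.
Band runs from +167.8° eastward to -161.2°, crossing the antimeridian.

31.0°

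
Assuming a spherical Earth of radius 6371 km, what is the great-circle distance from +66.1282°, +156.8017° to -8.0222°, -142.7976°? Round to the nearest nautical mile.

5162 nmi

Δλ = -142.7976 − 156.8017 = -299.5993°; wrapped into (−180°, 180°]: 60.4007°.
Δφ = -8.0222 − 66.1282 = -74.1504°.
a = sin²(Δφ/2) + cos φ₁ · cos φ₂ · sin²(Δλ/2) = 0.464842.
c = 2·atan2(√a, √(1−a)) = 1.50042 rad → d = 6371·c ≈ 9559.19 km ≈ 5161.55 nmi.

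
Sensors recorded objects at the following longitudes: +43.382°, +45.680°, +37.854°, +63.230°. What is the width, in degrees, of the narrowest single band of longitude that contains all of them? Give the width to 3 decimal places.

25.376°

Sort the longitudes: +37.854°, +43.382°, +45.680°, +63.230°.
Eastward gaps between consecutive values (wrapping around): 5.528°, 2.298°, 17.550°, 334.624°.
Largest gap = 334.624° ⇒ minimal covering band is its complement: 360° − 334.624° = 25.376°.
Band runs from +37.854° eastward to +63.230°.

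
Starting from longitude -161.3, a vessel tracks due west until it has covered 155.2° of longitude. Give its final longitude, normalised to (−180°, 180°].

Start at -161.3°; shift −155.2° → -316.5°.
-316.5° lies outside (−180°, 180°]; add 360° → +43.5°.

+43.5°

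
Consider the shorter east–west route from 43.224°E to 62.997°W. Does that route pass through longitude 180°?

Signed shortest Δλ = ((-62.997 − 43.224 + 180) mod 360) − 180 = -106.221°.
Going west by 106.221° from +43.224° reaches -62.997° without touching 180°.

No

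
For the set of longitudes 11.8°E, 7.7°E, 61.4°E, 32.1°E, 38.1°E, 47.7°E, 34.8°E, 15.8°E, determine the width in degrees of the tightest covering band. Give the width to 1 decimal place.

Sort the longitudes: +7.7°, +11.8°, +15.8°, +32.1°, +34.8°, +38.1°, +47.7°, +61.4°.
Eastward gaps between consecutive values (wrapping around): 4.1°, 4.0°, 16.3°, 2.7°, 3.3°, 9.6°, 13.7°, 306.3°.
Largest gap = 306.3° ⇒ minimal covering band is its complement: 360° − 306.3° = 53.7°.
Band runs from +7.7° eastward to +61.4°.

53.7°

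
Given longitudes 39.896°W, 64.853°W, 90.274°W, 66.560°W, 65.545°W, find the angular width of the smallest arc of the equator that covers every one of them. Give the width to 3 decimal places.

Sort the longitudes: -90.274°, -66.560°, -65.545°, -64.853°, -39.896°.
Eastward gaps between consecutive values (wrapping around): 23.714°, 1.015°, 0.692°, 24.957°, 309.622°.
Largest gap = 309.622° ⇒ minimal covering band is its complement: 360° − 309.622° = 50.378°.
Band runs from -90.274° eastward to -39.896°.

50.378°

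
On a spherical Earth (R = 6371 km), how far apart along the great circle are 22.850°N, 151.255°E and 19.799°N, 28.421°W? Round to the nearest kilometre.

Δλ = -28.421 − 151.255 = -179.676°.
Δφ = 19.799 − 22.850 = -3.051°.
a = sin²(Δφ/2) + cos φ₁ · cos φ₂ · sin²(Δλ/2) = 0.867752.
c = 2·atan2(√a, √(1−a)) = 2.39721 rad → d = 6371·c ≈ 15272.60 km.

15273 km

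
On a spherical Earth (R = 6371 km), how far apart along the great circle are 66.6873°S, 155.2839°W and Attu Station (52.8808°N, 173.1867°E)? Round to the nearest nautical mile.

7320 nmi

Δλ = 173.1867 − -155.2839 = 328.4706°; wrapped into (−180°, 180°]: -31.5294°.
Δφ = 52.8808 − -66.6873 = 119.5681°.
a = sin²(Δφ/2) + cos φ₁ · cos φ₂ · sin²(Δλ/2) = 0.764357.
c = 2·atan2(√a, √(1−a)) = 2.12788 rad → d = 6371·c ≈ 13556.74 km ≈ 7320.05 nmi.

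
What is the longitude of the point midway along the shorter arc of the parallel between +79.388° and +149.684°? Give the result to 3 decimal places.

Signed shortest Δλ from +79.388° to +149.684° is +70.296°.
Midpoint longitude = +79.388° + (+70.296°)/2 = +79.388° + 35.148° = +114.536°.

+114.536°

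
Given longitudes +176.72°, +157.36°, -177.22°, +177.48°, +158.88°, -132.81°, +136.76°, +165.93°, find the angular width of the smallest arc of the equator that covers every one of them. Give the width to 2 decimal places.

Sort the longitudes: -177.22°, -132.81°, +136.76°, +157.36°, +158.88°, +165.93°, +176.72°, +177.48°.
Eastward gaps between consecutive values (wrapping around): 44.41°, 269.57°, 20.60°, 1.52°, 7.05°, 10.79°, 0.76°, 5.30°.
Largest gap = 269.57° ⇒ minimal covering band is its complement: 360° − 269.57° = 90.43°.
Band runs from +136.76° eastward to -132.81°, crossing the antimeridian.

90.43°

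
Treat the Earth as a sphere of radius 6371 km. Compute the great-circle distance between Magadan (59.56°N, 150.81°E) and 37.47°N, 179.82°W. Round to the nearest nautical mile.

Δλ = -179.82 − 150.81 = -330.63°; wrapped into (−180°, 180°]: 29.37°.
Δφ = 37.47 − 59.56 = -22.09°.
a = sin²(Δφ/2) + cos φ₁ · cos φ₂ · sin²(Δλ/2) = 0.062544.
c = 2·atan2(√a, √(1−a)) = 0.50554 rad → d = 6371·c ≈ 3220.81 km ≈ 1739.10 nmi.

1739 nmi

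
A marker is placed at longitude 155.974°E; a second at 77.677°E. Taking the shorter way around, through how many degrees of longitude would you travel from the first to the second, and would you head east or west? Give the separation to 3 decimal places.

Raw difference: 77.677 − 155.974 = -78.297°.
Normalise into (−180°, 180°]: -78.297° stays -78.297°.
Negative ⇒ the second point lies to the west; separation 78.297°.

78.297° west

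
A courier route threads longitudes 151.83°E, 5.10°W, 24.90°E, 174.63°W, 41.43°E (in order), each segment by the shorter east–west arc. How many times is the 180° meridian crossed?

2

Leg 1: +151.83° → -5.10°, shortest Δλ = -156.93° (west) — does not cross 180°.
Leg 2: -5.10° → +24.90°, shortest Δλ = 30.0° (east) — does not cross 180°.
Leg 3: +24.90° → -174.63°, shortest Δλ = 160.47° (east) — crosses 180°.
Leg 4: -174.63° → +41.43°, shortest Δλ = -143.94° (west) — crosses 180°.
Total crossings: 2.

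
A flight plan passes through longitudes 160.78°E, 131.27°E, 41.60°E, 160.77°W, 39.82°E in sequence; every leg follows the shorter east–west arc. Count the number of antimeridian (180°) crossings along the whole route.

Leg 1: +160.78° → +131.27°, shortest Δλ = -29.51° (west) — does not cross 180°.
Leg 2: +131.27° → +41.60°, shortest Δλ = -89.67° (west) — does not cross 180°.
Leg 3: +41.60° → -160.77°, shortest Δλ = 157.63° (east) — crosses 180°.
Leg 4: -160.77° → +39.82°, shortest Δλ = -159.41° (west) — crosses 180°.
Total crossings: 2.

2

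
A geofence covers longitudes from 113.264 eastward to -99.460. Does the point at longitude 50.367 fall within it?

No

Band width going east from +113.264° to -99.460°: ((-99.460 − 113.264) mod 360) = 147.276°.
Offset of +50.367° east of the west edge: ((50.367 − 113.264) mod 360) = 297.103°.
297.103° > 147.276° ⇒ outside.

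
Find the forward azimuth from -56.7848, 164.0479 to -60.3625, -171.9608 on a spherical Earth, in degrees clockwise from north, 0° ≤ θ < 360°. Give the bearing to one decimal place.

116.0°

Δλ = -171.9608 − 164.0479 = -336.0087°; wrapped into (−180°, 180°]: 23.9913°.
θ = atan2( sin Δλ · cos φ₂ , cos φ₁ · sin φ₂ − sin φ₁ · cos φ₂ · cos Δλ )
  = atan2(0.20107, -0.09814) = 116.018° → normalised to [0°, 360°): 116.018°.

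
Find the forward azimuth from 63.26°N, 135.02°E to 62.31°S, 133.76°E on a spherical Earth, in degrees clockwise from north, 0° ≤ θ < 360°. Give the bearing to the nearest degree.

Δλ = 133.76 − 135.02 = -1.26°.
θ = atan2( sin Δλ · cos φ₂ , cos φ₁ · sin φ₂ − sin φ₁ · cos φ₂ · cos Δλ )
  = atan2(-0.01022, -0.81331) = -179.280° → normalised to [0°, 360°): 180.720°.

181°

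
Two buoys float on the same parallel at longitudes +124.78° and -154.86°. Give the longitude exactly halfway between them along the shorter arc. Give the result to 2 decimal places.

+164.96°

Signed shortest Δλ from +124.78° to -154.86° is +80.36°.
Midpoint longitude = +124.78° + (+80.36°)/2 = +124.78° + 40.18° = +164.96°.
(The naïve average (+124.78 + -154.86)/2 = -15.04° is on the wrong side of the globe.)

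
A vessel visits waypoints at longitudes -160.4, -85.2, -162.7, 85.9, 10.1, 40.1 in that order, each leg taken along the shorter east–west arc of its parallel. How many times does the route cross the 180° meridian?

1

Leg 1: -160.4° → -85.2°, shortest Δλ = 75.2° (east) — does not cross 180°.
Leg 2: -85.2° → -162.7°, shortest Δλ = -77.5° (west) — does not cross 180°.
Leg 3: -162.7° → +85.9°, shortest Δλ = -111.4° (west) — crosses 180°.
Leg 4: +85.9° → +10.1°, shortest Δλ = -75.8° (west) — does not cross 180°.
Leg 5: +10.1° → +40.1°, shortest Δλ = 30.0° (east) — does not cross 180°.
Total crossings: 1.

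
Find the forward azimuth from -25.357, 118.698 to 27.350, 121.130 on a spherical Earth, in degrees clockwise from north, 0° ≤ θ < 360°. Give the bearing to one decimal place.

2.7°

Δλ = 121.130 − 118.698 = 2.432°.
θ = atan2( sin Δλ · cos φ₂ , cos φ₁ · sin φ₂ − sin φ₁ · cos φ₂ · cos Δλ )
  = atan2(0.03769, 0.79520) = 2.714° → normalised to [0°, 360°): 2.714°.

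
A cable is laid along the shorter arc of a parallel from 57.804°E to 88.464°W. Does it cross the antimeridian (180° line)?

Signed shortest Δλ = ((-88.464 − 57.804 + 180) mod 360) − 180 = -146.268°.
Going west by 146.268° from +57.804° reaches -88.464° without touching 180°.

No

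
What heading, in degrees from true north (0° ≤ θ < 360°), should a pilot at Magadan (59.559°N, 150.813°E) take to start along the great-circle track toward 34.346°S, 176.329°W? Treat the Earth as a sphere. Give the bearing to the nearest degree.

153°

Δλ = -176.329 − 150.813 = -327.142°; wrapped into (−180°, 180°]: 32.858°.
θ = atan2( sin Δλ · cos φ₂ , cos φ₁ · sin φ₂ − sin φ₁ · cos φ₂ · cos Δλ )
  = atan2(0.44796, -0.88380) = 153.121° → normalised to [0°, 360°): 153.121°.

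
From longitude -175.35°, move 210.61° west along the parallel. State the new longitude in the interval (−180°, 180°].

Start at -175.35°; shift −210.61° → -385.96°.
-385.96° lies outside (−180°, 180°]; add 360° → -25.96°.

-25.96°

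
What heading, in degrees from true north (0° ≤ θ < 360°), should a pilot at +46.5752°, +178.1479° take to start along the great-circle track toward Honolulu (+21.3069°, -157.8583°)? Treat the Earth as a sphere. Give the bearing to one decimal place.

Δλ = -157.8583 − 178.1479 = -336.0062°; wrapped into (−180°, 180°]: 23.9938°.
θ = atan2( sin Δλ · cos φ₂ , cos φ₁ · sin φ₂ − sin φ₁ · cos φ₂ · cos Δλ )
  = atan2(0.37884, -0.36839) = 134.198° → normalised to [0°, 360°): 134.198°.

134.2°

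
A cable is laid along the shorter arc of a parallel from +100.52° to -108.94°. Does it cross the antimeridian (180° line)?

Yes

Naïve |-108.94 − 100.52| = 209.46° > 180°, so the shorter arc goes the other way round — across 180°.
Signed shortest Δλ = ((-108.94 − 100.52 + 180) mod 360) − 180 = 150.54°.
Going east by 150.54° from +100.52° passes through 180° before reaching -108.94°.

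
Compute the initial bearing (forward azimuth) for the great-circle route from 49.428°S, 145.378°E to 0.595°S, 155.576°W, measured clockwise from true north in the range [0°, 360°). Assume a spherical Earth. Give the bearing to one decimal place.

65.9°

Δλ = -155.576 − 145.378 = -300.954°; wrapped into (−180°, 180°]: 59.046°.
θ = atan2( sin Δλ · cos φ₂ , cos φ₁ · sin φ₂ − sin φ₁ · cos φ₂ · cos Δλ )
  = atan2(0.85753, 0.38392) = 65.882° → normalised to [0°, 360°): 65.882°.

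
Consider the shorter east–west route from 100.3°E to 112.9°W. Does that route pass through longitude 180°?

Yes

Naïve |-112.9 − 100.3| = 213.2° > 180°, so the shorter arc goes the other way round — across 180°.
Signed shortest Δλ = ((-112.9 − 100.3 + 180) mod 360) − 180 = 146.8°.
Going east by 146.8° from +100.3° passes through 180° before reaching -112.9°.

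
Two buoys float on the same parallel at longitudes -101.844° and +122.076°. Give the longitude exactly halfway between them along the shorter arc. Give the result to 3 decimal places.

Signed shortest Δλ from -101.844° to +122.076° is -136.080°.
Midpoint longitude = -101.844° + (-136.080°)/2 = -101.844° − 68.040° = -169.884°.
(The naïve average (-101.844 + +122.076)/2 = 10.116° is on the wrong side of the globe.)

-169.884°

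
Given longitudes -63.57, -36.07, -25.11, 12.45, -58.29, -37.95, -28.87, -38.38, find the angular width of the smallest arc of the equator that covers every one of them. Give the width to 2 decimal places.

Sort the longitudes: -63.57°, -58.29°, -38.38°, -37.95°, -36.07°, -28.87°, -25.11°, +12.45°.
Eastward gaps between consecutive values (wrapping around): 5.28°, 19.91°, 0.43°, 1.88°, 7.20°, 3.76°, 37.56°, 283.98°.
Largest gap = 283.98° ⇒ minimal covering band is its complement: 360° − 283.98° = 76.02°.
Band runs from -63.57° eastward to +12.45°.

76.02°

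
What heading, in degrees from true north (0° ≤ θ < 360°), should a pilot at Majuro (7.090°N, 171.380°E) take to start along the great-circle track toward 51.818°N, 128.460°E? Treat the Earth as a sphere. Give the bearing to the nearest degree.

Δλ = 128.460 − 171.380 = -42.920°.
θ = atan2( sin Δλ · cos φ₂ , cos φ₁ · sin φ₂ − sin φ₁ · cos φ₂ · cos Δλ )
  = atan2(-0.42095, 0.72417) = -30.169° → normalised to [0°, 360°): 329.831°.

330°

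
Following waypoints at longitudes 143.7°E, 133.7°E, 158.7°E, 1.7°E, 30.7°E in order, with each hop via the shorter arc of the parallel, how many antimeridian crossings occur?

0

Leg 1: +143.7° → +133.7°, shortest Δλ = -10.0° (west) — does not cross 180°.
Leg 2: +133.7° → +158.7°, shortest Δλ = 25.0° (east) — does not cross 180°.
Leg 3: +158.7° → +1.7°, shortest Δλ = -157.0° (west) — does not cross 180°.
Leg 4: +1.7° → +30.7°, shortest Δλ = 29.0° (east) — does not cross 180°.
Total crossings: 0.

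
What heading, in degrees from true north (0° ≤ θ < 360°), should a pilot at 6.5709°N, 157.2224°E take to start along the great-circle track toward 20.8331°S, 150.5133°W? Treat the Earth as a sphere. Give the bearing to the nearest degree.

Δλ = -150.5133 − 157.2224 = -307.7357°; wrapped into (−180°, 180°]: 52.2643°.
θ = atan2( sin Δλ · cos φ₂ , cos φ₁ · sin φ₂ − sin φ₁ · cos φ₂ · cos Δλ )
  = atan2(0.73914, -0.41877) = 119.534° → normalised to [0°, 360°): 119.534°.

120°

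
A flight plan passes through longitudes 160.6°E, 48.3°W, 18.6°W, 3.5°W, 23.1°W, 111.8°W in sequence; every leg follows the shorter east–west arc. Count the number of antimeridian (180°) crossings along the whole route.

1

Leg 1: +160.6° → -48.3°, shortest Δλ = 151.1° (east) — crosses 180°.
Leg 2: -48.3° → -18.6°, shortest Δλ = 29.7° (east) — does not cross 180°.
Leg 3: -18.6° → -3.5°, shortest Δλ = 15.1° (east) — does not cross 180°.
Leg 4: -3.5° → -23.1°, shortest Δλ = -19.6° (west) — does not cross 180°.
Leg 5: -23.1° → -111.8°, shortest Δλ = -88.7° (west) — does not cross 180°.
Total crossings: 1.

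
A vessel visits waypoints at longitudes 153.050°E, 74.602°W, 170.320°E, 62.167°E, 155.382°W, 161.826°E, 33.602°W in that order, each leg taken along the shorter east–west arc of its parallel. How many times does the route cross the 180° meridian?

Leg 1: +153.050° → -74.602°, shortest Δλ = 132.348° (east) — crosses 180°.
Leg 2: -74.602° → +170.320°, shortest Δλ = -115.078° (west) — crosses 180°.
Leg 3: +170.320° → +62.167°, shortest Δλ = -108.153° (west) — does not cross 180°.
Leg 4: +62.167° → -155.382°, shortest Δλ = 142.451° (east) — crosses 180°.
Leg 5: -155.382° → +161.826°, shortest Δλ = -42.792° (west) — crosses 180°.
Leg 6: +161.826° → -33.602°, shortest Δλ = 164.572° (east) — crosses 180°.
Total crossings: 5.

5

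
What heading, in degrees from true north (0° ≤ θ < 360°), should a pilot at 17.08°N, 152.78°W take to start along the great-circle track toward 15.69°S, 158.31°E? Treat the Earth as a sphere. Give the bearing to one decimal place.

238.5°

Δλ = 158.31 − -152.78 = 311.09°; wrapped into (−180°, 180°]: -48.91°.
θ = atan2( sin Δλ · cos φ₂ , cos φ₁ · sin φ₂ − sin φ₁ · cos φ₂ · cos Δλ )
  = atan2(-0.72560, -0.44435) = -121.483° → normalised to [0°, 360°): 238.517°.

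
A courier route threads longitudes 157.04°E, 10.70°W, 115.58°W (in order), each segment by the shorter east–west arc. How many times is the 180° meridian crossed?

0

Leg 1: +157.04° → -10.70°, shortest Δλ = -167.74° (west) — does not cross 180°.
Leg 2: -10.70° → -115.58°, shortest Δλ = -104.88° (west) — does not cross 180°.
Total crossings: 0.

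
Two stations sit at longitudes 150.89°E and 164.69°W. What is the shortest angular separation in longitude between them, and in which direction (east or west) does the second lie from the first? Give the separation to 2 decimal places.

Raw difference: -164.69 − 150.89 = -315.58°.
Normalise into (−180°, 180°]: -315.58° + 360° = 44.42°.
Positive ⇒ the second point lies to the east; separation 44.42°.

44.42° east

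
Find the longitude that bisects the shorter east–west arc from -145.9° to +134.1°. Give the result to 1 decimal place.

Signed shortest Δλ from -145.9° to +134.1° is -80.0°.
Midpoint longitude = -145.9° + (-80.0°)/2 = -145.9° − 40.0° = -185.9°.
Normalise into (−180°, 180°]: +174.1°.
(The naïve average (-145.9 + +134.1)/2 = -5.9° is on the wrong side of the globe.)

+174.1°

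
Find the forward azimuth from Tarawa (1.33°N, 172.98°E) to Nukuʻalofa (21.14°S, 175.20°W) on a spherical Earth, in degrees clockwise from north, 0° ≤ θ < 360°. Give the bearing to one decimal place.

153.4°

Δλ = -175.20 − 172.98 = -348.18°; wrapped into (−180°, 180°]: 11.82°.
θ = atan2( sin Δλ · cos φ₂ , cos φ₁ · sin φ₂ − sin φ₁ · cos φ₂ · cos Δλ )
  = atan2(0.19105, -0.38174) = 153.413° → normalised to [0°, 360°): 153.413°.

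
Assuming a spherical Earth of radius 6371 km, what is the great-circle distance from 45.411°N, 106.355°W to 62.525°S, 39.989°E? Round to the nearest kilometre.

Δλ = 39.989 − -106.355 = 146.344°.
Δφ = -62.525 − 45.411 = -107.936°.
a = sin²(Δφ/2) + cos φ₁ · cos φ₂ · sin²(Δλ/2) = 0.950716.
c = 2·atan2(√a, √(1−a)) = 2.69386 rad → d = 6371·c ≈ 17162.59 km.

17163 km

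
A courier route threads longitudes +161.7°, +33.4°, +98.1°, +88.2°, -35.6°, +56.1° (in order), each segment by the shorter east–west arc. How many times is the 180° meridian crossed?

0

Leg 1: +161.7° → +33.4°, shortest Δλ = -128.3° (west) — does not cross 180°.
Leg 2: +33.4° → +98.1°, shortest Δλ = 64.7° (east) — does not cross 180°.
Leg 3: +98.1° → +88.2°, shortest Δλ = -9.9° (west) — does not cross 180°.
Leg 4: +88.2° → -35.6°, shortest Δλ = -123.8° (west) — does not cross 180°.
Leg 5: -35.6° → +56.1°, shortest Δλ = 91.7° (east) — does not cross 180°.
Total crossings: 0.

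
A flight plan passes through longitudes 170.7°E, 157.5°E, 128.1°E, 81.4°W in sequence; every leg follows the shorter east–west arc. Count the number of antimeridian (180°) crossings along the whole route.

1

Leg 1: +170.7° → +157.5°, shortest Δλ = -13.2° (west) — does not cross 180°.
Leg 2: +157.5° → +128.1°, shortest Δλ = -29.4° (west) — does not cross 180°.
Leg 3: +128.1° → -81.4°, shortest Δλ = 150.5° (east) — crosses 180°.
Total crossings: 1.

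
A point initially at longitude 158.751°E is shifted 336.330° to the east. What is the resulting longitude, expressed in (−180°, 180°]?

Start at +158.751°; shift +336.330° → +495.081°.
+495.081° lies outside (−180°, 180°]; subtract 360° → +135.081°.

135.081°E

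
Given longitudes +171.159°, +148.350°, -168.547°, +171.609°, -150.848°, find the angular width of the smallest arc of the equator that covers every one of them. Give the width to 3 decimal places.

60.802°

Sort the longitudes: -168.547°, -150.848°, +148.350°, +171.159°, +171.609°.
Eastward gaps between consecutive values (wrapping around): 17.699°, 299.198°, 22.809°, 0.450°, 19.844°.
Largest gap = 299.198° ⇒ minimal covering band is its complement: 360° − 299.198° = 60.802°.
Band runs from +148.350° eastward to -150.848°, crossing the antimeridian.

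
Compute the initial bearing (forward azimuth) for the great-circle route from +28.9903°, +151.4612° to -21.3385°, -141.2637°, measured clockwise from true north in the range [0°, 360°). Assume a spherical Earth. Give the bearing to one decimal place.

119.8°

Δλ = -141.2637 − 151.4612 = -292.7249°; wrapped into (−180°, 180°]: 67.2751°.
θ = atan2( sin Δλ · cos φ₂ , cos φ₁ · sin φ₂ − sin φ₁ · cos φ₂ · cos Δλ )
  = atan2(0.85914, -0.49268) = 119.832° → normalised to [0°, 360°): 119.832°.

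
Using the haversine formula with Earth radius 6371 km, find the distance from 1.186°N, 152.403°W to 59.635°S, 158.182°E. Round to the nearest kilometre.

7993 km

Δλ = 158.182 − -152.403 = 310.585°; wrapped into (−180°, 180°]: -49.415°.
Δφ = -59.635 − 1.186 = -60.821°.
a = sin²(Δφ/2) + cos φ₁ · cos φ₂ · sin²(Δλ/2) = 0.344529.
c = 2·atan2(√a, √(1−a)) = 1.25461 rad → d = 6371·c ≈ 7993.14 km.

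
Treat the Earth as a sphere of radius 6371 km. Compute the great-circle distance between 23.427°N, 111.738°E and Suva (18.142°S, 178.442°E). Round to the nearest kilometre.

Δλ = 178.442 − 111.738 = 66.704°.
Δφ = -18.142 − 23.427 = -41.569°.
a = sin²(Δφ/2) + cos φ₁ · cos φ₂ · sin²(Δλ/2) = 0.389477.
c = 2·atan2(√a, √(1−a)) = 1.34791 rad → d = 6371·c ≈ 8587.54 km.

8588 km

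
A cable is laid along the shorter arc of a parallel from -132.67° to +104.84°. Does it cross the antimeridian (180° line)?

Naïve |104.84 − -132.67| = 237.51° > 180°, so the shorter arc goes the other way round — across 180°.
Signed shortest Δλ = ((104.84 − -132.67 + 180) mod 360) − 180 = -122.49°.
Going west by 122.49° from -132.67° passes through 180° before reaching +104.84°.

Yes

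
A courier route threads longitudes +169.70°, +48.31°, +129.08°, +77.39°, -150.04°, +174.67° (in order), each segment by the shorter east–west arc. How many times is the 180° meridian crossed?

Leg 1: +169.70° → +48.31°, shortest Δλ = -121.39° (west) — does not cross 180°.
Leg 2: +48.31° → +129.08°, shortest Δλ = 80.77° (east) — does not cross 180°.
Leg 3: +129.08° → +77.39°, shortest Δλ = -51.69° (west) — does not cross 180°.
Leg 4: +77.39° → -150.04°, shortest Δλ = 132.57° (east) — crosses 180°.
Leg 5: -150.04° → +174.67°, shortest Δλ = -35.29° (west) — crosses 180°.
Total crossings: 2.

2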